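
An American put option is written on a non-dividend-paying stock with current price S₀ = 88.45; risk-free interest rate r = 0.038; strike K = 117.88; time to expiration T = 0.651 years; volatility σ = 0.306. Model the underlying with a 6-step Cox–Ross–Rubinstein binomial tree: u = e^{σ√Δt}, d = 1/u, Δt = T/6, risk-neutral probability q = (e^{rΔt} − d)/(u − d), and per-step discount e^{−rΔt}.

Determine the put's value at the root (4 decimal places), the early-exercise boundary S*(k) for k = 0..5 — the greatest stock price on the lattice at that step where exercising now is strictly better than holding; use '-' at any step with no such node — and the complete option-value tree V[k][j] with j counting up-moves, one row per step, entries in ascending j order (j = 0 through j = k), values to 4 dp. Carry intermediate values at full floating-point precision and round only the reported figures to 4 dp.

price = 29.8107
boundary = - 79.9693 88.4500 79.9693 88.4500 97.8301
tree:
29.8107
37.9107 21.8050
45.5782 29.4300 14.2167
52.5106 37.9107 20.9467 7.4769
58.7783 45.5782 29.4300 12.4766 2.4444
64.4450 52.5106 37.9107 20.0499 4.8631 0.0000
69.5684 58.7783 45.5782 29.4300 9.6752 0.0000 0.0000

Δt=0.10850  u=1.10605  d=0.90412  q=0.49528  discount=0.99589
step 6 (expiry): payoffs max(K−S,0) = 69.5684 58.7783 45.5782 29.4300 9.6752 0.0000 0.0000
step 5: (k=5,j=0): S=53.4350, (K−S)⁺=64.4450, hold=63.9600 ⇒ V=64.4450 exercise | (k=5,j=1): S=65.3694, (K−S)⁺=52.5106, hold=52.0256 ⇒ V=52.5106 exercise | (k=5,j=2): S=79.9693, (K−S)⁺=37.9107, hold=37.4257 ⇒ V=37.9107 exercise | (k=5,j=3): S=97.8301, (K−S)⁺=20.0499, hold=19.5649 ⇒ V=20.0499 exercise | (k=5,j=4): S=119.6799, (K−S)⁺=0.0000, hold=4.8631 ⇒ V=4.8631 continue | (k=5,j=5): S=146.4098, (K−S)⁺=0.0000, hold=0.0000 ⇒ V=0.0000 continue  boundary S*=97.8301
step 4: (k=4,j=0): S=59.1017, (K−S)⁺=58.7783, hold=58.2933 ⇒ V=58.7783 exercise | (k=4,j=1): S=72.3018, (K−S)⁺=45.5782, hold=45.0932 ⇒ V=45.5782 exercise | (k=4,j=2): S=88.4500, (K−S)⁺=29.4300, hold=28.9450 ⇒ V=29.4300 exercise | (k=4,j=3): S=108.2048, (K−S)⁺=9.6752, hold=12.4766 ⇒ V=12.4766 continue | (k=4,j=4): S=132.3718, (K−S)⁺=0.0000, hold=2.4444 ⇒ V=2.4444 continue  boundary S*=88.4500
step 3: (k=3,j=0): S=65.3694, (K−S)⁺=52.5106, hold=52.0256 ⇒ V=52.5106 exercise | (k=3,j=1): S=79.9693, (K−S)⁺=37.9107, hold=37.4257 ⇒ V=37.9107 exercise | (k=3,j=2): S=97.8301, (K−S)⁺=20.0499, hold=20.9467 ⇒ V=20.9467 continue | (k=3,j=3): S=119.6799, (K−S)⁺=0.0000, hold=7.4769 ⇒ V=7.4769 continue  boundary S*=79.9693
step 2: (k=2,j=0): S=72.3018, (K−S)⁺=45.5782, hold=45.0932 ⇒ V=45.5782 exercise | (k=2,j=1): S=88.4500, (K−S)⁺=29.4300, hold=29.3873 ⇒ V=29.4300 exercise | (k=2,j=2): S=108.2048, (K−S)⁺=9.6752, hold=14.2167 ⇒ V=14.2167 continue  boundary S*=88.4500
step 1: (k=1,j=0): S=79.9693, (K−S)⁺=37.9107, hold=37.4257 ⇒ V=37.9107 exercise | (k=1,j=1): S=97.8301, (K−S)⁺=20.0499, hold=21.8050 ⇒ V=21.8050 continue  boundary S*=79.9693
step 0: (k=0,j=0): S=88.4500, (K−S)⁺=29.4300, hold=29.8107 ⇒ V=29.8107 continue  boundary S*=-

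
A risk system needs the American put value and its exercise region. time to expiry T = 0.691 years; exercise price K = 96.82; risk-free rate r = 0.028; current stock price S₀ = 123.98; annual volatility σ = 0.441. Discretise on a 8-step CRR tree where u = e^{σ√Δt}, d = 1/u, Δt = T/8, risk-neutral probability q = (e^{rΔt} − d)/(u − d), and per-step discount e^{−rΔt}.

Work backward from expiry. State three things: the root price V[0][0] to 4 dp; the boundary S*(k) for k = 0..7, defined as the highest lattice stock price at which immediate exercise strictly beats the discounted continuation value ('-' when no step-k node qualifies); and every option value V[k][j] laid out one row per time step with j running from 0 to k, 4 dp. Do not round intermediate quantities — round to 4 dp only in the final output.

price = 5.1984
boundary = - - - - - 64.8501 73.8243 84.0402
tree:
5.1984
7.9418 2.2163
11.8464 3.7003 0.6001
17.1596 6.0800 1.1095 0.0445
23.9645 9.7843 2.0486 0.0852 0.0000
31.9699 15.3073 3.7773 0.1634 0.0000 0.0000
39.8531 22.9957 6.9537 0.3131 0.0000 0.0000 0.0000
46.7780 31.9699 12.7798 0.6001 0.0000 0.0000 0.0000 0.0000
52.8611 39.8531 22.9957 1.1501 0.0000 0.0000 0.0000 0.0000 0.0000

params: Δt=0.08637 u=1.13838 d=0.87844 q=0.47696 e^(-rΔt)=0.99758
t_8 payoffs: 52.8611 39.8531 22.9957 1.1501 0.0000 0.0000 0.0000 0.0000 0.0000
t_7: node(7,0) S=50.0420 payoff=46.7780 vs cont=46.5441 → 46.7780 [stop]  node(7,1) S=64.8501 payoff=31.9699 vs cont=31.7360 → 31.9699 [stop]  node(7,2) S=84.0402 payoff=12.7798 vs cont=12.5459 → 12.7798 [stop]  node(7,3) S=108.9089 payoff=0.0000 vs cont=0.6001 → 0.6001 [wait]  node(7,4) S=141.1366 payoff=0.0000 vs cont=0.0000 → 0.0000 [wait]  node(7,5) S=182.9010 payoff=0.0000 vs cont=0.0000 → 0.0000 [wait]  node(7,6) S=237.0240 payoff=0.0000 vs cont=0.0000 → 0.0000 [wait]  node(7,7) S=307.1628 payoff=0.0000 vs cont=0.0000 → 0.0000 [wait]  ⇒ S*(7)=84.0402
t_6: node(6,0) S=56.9669 payoff=39.8531 vs cont=39.6192 → 39.8531 [stop]  node(6,1) S=73.8243 payoff=22.9957 vs cont=22.7619 → 22.9957 [stop]  node(6,2) S=95.6699 payoff=1.1501 vs cont=6.9537 → 6.9537 [wait]  node(6,3) S=123.9800 payoff=0.0000 vs cont=0.3131 → 0.3131 [wait]  node(6,4) S=160.6675 payoff=0.0000 vs cont=0.0000 → 0.0000 [wait]  node(6,5) S=208.2113 payoff=0.0000 vs cont=0.0000 → 0.0000 [wait]  node(6,6) S=269.8240 payoff=0.0000 vs cont=0.0000 → 0.0000 [wait]  ⇒ S*(6)=73.8243
t_5: node(5,0) S=64.8501 payoff=31.9699 vs cont=31.7360 → 31.9699 [stop]  node(5,1) S=84.0402 payoff=12.7798 vs cont=15.3073 → 15.3073 [wait]  node(5,2) S=108.9089 payoff=0.0000 vs cont=3.7773 → 3.7773 [wait]  node(5,3) S=141.1366 payoff=0.0000 vs cont=0.1634 → 0.1634 [wait]  node(5,4) S=182.9010 payoff=0.0000 vs cont=0.0000 → 0.0000 [wait]  node(5,5) S=237.0240 payoff=0.0000 vs cont=0.0000 → 0.0000 [wait]  ⇒ S*(5)=64.8501
t_4: node(4,0) S=73.8243 payoff=22.9957 vs cont=23.9645 → 23.9645 [wait]  node(4,1) S=95.6699 payoff=1.1501 vs cont=9.7843 → 9.7843 [wait]  node(4,2) S=123.9800 payoff=0.0000 vs cont=2.0486 → 2.0486 [wait]  node(4,3) S=160.6675 payoff=0.0000 vs cont=0.0852 → 0.0852 [wait]  node(4,4) S=208.2113 payoff=0.0000 vs cont=0.0000 → 0.0000 [wait]  ⇒ S*(4)=-
t_3: node(3,0) S=84.0402 payoff=12.7798 vs cont=17.1596 → 17.1596 [wait]  node(3,1) S=108.9089 payoff=0.0000 vs cont=6.0800 → 6.0800 [wait]  node(3,2) S=141.1366 payoff=0.0000 vs cont=1.1095 → 1.1095 [wait]  node(3,3) S=182.9010 payoff=0.0000 vs cont=0.0445 → 0.0445 [wait]  ⇒ S*(3)=-
t_2: node(2,0) S=95.6699 payoff=1.1501 vs cont=11.8464 → 11.8464 [wait]  node(2,1) S=123.9800 payoff=0.0000 vs cont=3.7003 → 3.7003 [wait]  node(2,2) S=160.6675 payoff=0.0000 vs cont=0.6001 → 0.6001 [wait]  ⇒ S*(2)=-
t_1: node(1,0) S=108.9089 payoff=0.0000 vs cont=7.9418 → 7.9418 [wait]  node(1,1) S=141.1366 payoff=0.0000 vs cont=2.2163 → 2.2163 [wait]  ⇒ S*(1)=-
t_0: node(0,0) S=123.9800 payoff=0.0000 vs cont=5.1984 → 5.1984 [wait]  ⇒ S*(0)=-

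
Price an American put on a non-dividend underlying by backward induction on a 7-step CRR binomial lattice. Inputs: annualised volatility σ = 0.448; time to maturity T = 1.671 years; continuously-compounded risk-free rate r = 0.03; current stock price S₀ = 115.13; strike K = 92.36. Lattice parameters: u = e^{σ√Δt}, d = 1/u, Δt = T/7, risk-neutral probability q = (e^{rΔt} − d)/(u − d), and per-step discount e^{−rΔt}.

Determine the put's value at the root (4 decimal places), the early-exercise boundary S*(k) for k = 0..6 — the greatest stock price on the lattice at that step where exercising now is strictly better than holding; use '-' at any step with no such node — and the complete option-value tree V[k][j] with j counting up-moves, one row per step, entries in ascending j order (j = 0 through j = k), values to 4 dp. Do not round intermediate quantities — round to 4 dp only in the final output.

Δt=0.23871  u=1.24469  d=0.80341  q=0.46178  discount=0.99286
step 7 (expiry): payoffs max(K−S,0) = 67.4850 53.8224 32.6556 0.0000 0.0000 0.0000 0.0000 0.0000
step 6: (k=6,j=0): S=30.9616, (K−S)⁺=61.3984, hold=60.7393 ⇒ V=61.3984 exercise | (k=6,j=1): S=47.9673, (K−S)⁺=44.3927, hold=43.7336 ⇒ V=44.3927 exercise | (k=6,j=2): S=74.3134, (K−S)⁺=18.0466, hold=17.4504 ⇒ V=18.0466 exercise | (k=6,j=3): S=115.1300, (K−S)⁺=0.0000, hold=0.0000 ⇒ V=0.0000 continue | (k=6,j=4): S=178.3652, (K−S)⁺=0.0000, hold=0.0000 ⇒ V=0.0000 continue | (k=6,j=5): S=276.3324, (K−S)⁺=0.0000, hold=0.0000 ⇒ V=0.0000 continue | (k=6,j=6): S=428.1080, (K−S)⁺=0.0000, hold=0.0000 ⇒ V=0.0000 continue  boundary S*=74.3134
step 5: (k=5,j=0): S=38.5376, (K−S)⁺=53.8224, hold=53.1634 ⇒ V=53.8224 exercise | (k=5,j=1): S=59.7044, (K−S)⁺=32.6556, hold=31.9966 ⇒ V=32.6556 exercise | (k=5,j=2): S=92.4970, (K−S)⁺=0.0000, hold=9.6437 ⇒ V=9.6437 continue | (k=5,j=3): S=143.3010, (K−S)⁺=0.0000, hold=0.0000 ⇒ V=0.0000 continue | (k=5,j=4): S=222.0092, (K−S)⁺=0.0000, hold=0.0000 ⇒ V=0.0000 continue | (k=5,j=5): S=343.9478, (K−S)⁺=0.0000, hold=0.0000 ⇒ V=0.0000 continue  boundary S*=59.7044
step 4: (k=4,j=0): S=47.9673, (K−S)⁺=44.3927, hold=43.7336 ⇒ V=44.3927 exercise | (k=4,j=1): S=74.3134, (K−S)⁺=18.0466, hold=21.8719 ⇒ V=21.8719 continue | (k=4,j=2): S=115.1300, (K−S)⁺=0.0000, hold=5.1534 ⇒ V=5.1534 continue | (k=4,j=3): S=178.3652, (K−S)⁺=0.0000, hold=0.0000 ⇒ V=0.0000 continue | (k=4,j=4): S=276.3324, (K−S)⁺=0.0000, hold=0.0000 ⇒ V=0.0000 continue  boundary S*=47.9673
step 3: (k=3,j=0): S=59.7044, (K−S)⁺=32.6556, hold=33.7504 ⇒ V=33.7504 continue | (k=3,j=1): S=92.4970, (K−S)⁺=0.0000, hold=14.0506 ⇒ V=14.0506 continue | (k=3,j=2): S=143.3010, (K−S)⁺=0.0000, hold=2.7538 ⇒ V=2.7538 continue | (k=3,j=3): S=222.0092, (K−S)⁺=0.0000, hold=0.0000 ⇒ V=0.0000 continue  boundary S*=-
step 2: (k=2,j=0): S=74.3134, (K−S)⁺=18.0466, hold=24.4774 ⇒ V=24.4774 continue | (k=2,j=1): S=115.1300, (K−S)⁺=0.0000, hold=8.7709 ⇒ V=8.7709 continue | (k=2,j=2): S=178.3652, (K−S)⁺=0.0000, hold=1.4716 ⇒ V=1.4716 continue  boundary S*=-
step 1: (k=1,j=0): S=92.4970, (K−S)⁺=0.0000, hold=17.1015 ⇒ V=17.1015 continue | (k=1,j=1): S=143.3010, (K−S)⁺=0.0000, hold=5.3617 ⇒ V=5.3617 continue  boundary S*=-
step 0: (k=0,j=0): S=115.1300, (K−S)⁺=0.0000, hold=11.5969 ⇒ V=11.5969 continue  boundary S*=-

price = 11.5969
boundary = - - - - 47.9673 59.7044 74.3134
tree:
11.5969
17.1015 5.3617
24.4774 8.7709 1.4716
33.7504 14.0506 2.7538 0.0000
44.3927 21.8719 5.1534 0.0000 0.0000
53.8224 32.6556 9.6437 0.0000 0.0000 0.0000
61.3984 44.3927 18.0466 0.0000 0.0000 0.0000 0.0000
67.4850 53.8224 32.6556 0.0000 0.0000 0.0000 0.0000 0.0000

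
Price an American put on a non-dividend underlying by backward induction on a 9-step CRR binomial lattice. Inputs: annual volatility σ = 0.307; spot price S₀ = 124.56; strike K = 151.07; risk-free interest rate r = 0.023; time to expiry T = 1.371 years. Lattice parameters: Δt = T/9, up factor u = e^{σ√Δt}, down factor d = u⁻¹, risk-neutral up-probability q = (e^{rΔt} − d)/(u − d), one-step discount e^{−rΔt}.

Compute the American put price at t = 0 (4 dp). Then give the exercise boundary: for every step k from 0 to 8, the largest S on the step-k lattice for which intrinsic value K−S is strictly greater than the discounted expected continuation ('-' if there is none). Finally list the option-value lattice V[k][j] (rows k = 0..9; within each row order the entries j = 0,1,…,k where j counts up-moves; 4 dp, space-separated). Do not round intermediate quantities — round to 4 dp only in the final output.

price = 33.4633
boundary = - - - 86.9490 98.0173 86.9490 98.0173 110.4945 124.5600
tree:
33.4633
42.8094 23.7691
53.1960 32.0766 15.1090
64.1210 41.9662 21.7945 8.1106
73.9394 53.0527 30.4833 12.7147 3.2745
82.6491 64.1210 41.0987 19.4181 5.6799 0.7408
90.3753 73.9394 53.0527 28.6871 9.7042 1.4426 0.0000
97.2290 82.6491 64.1210 40.5755 16.2555 2.8093 0.0000 0.0000
103.3088 90.3753 73.9394 53.0527 26.5100 5.4709 0.0000 0.0000 0.0000
108.7021 97.2290 82.6491 64.1210 40.5755 10.6540 0.0000 0.0000 0.0000 0.0000

Δt=0.15233  u=1.12730  d=0.88708  q=0.48469  discount=0.99650
step 9 (expiry): payoffs max(K−S,0) = 108.7021 97.2290 82.6491 64.1210 40.5755 10.6540 0.0000 0.0000 0.0000 0.0000
step 8: (k=8,j=0): S=47.7612, (K−S)⁺=103.3088, hold=102.7805 ⇒ V=103.3088 exercise | (k=8,j=1): S=60.6947, (K−S)⁺=90.3753, hold=89.8469 ⇒ V=90.3753 exercise | (k=8,j=2): S=77.1306, (K−S)⁺=73.9394, hold=73.4110 ⇒ V=73.9394 exercise | (k=8,j=3): S=98.0173, (K−S)⁺=53.0527, hold=52.5243 ⇒ V=53.0527 exercise | (k=8,j=4): S=124.5600, (K−S)⁺=26.5100, hold=25.9816 ⇒ V=26.5100 exercise | (k=8,j=5): S=158.2904, (K−S)⁺=0.0000, hold=5.4709 ⇒ V=5.4709 continue | (k=8,j=6): S=201.1548, (K−S)⁺=0.0000, hold=0.0000 ⇒ V=0.0000 continue | (k=8,j=7): S=255.6267, (K−S)⁺=0.0000, hold=0.0000 ⇒ V=0.0000 continue | (k=8,j=8): S=324.8495, (K−S)⁺=0.0000, hold=0.0000 ⇒ V=0.0000 continue  boundary S*=124.5600
step 7: (k=7,j=0): S=53.8410, (K−S)⁺=97.2290, hold=96.7006 ⇒ V=97.2290 exercise | (k=7,j=1): S=68.4209, (K−S)⁺=82.6491, hold=82.1207 ⇒ V=82.6491 exercise | (k=7,j=2): S=86.9490, (K−S)⁺=64.1210, hold=63.5926 ⇒ V=64.1210 exercise | (k=7,j=3): S=110.4945, (K−S)⁺=40.5755, hold=40.0471 ⇒ V=40.5755 exercise | (k=7,j=4): S=140.4160, (K−S)⁺=10.6540, hold=16.2555 ⇒ V=16.2555 continue | (k=7,j=5): S=178.4401, (K−S)⁺=0.0000, hold=2.8093 ⇒ V=2.8093 continue | (k=7,j=6): S=226.7610, (K−S)⁺=0.0000, hold=0.0000 ⇒ V=0.0000 continue | (k=7,j=7): S=288.1670, (K−S)⁺=0.0000, hold=0.0000 ⇒ V=0.0000 continue  boundary S*=110.4945
step 6: (k=6,j=0): S=60.6947, (K−S)⁺=90.3753, hold=89.8469 ⇒ V=90.3753 exercise | (k=6,j=1): S=77.1306, (K−S)⁺=73.9394, hold=73.4110 ⇒ V=73.9394 exercise | (k=6,j=2): S=98.0173, (K−S)⁺=53.0527, hold=52.5243 ⇒ V=53.0527 exercise | (k=6,j=3): S=124.5600, (K−S)⁺=26.5100, hold=28.6871 ⇒ V=28.6871 continue | (k=6,j=4): S=158.2904, (K−S)⁺=0.0000, hold=9.7042 ⇒ V=9.7042 continue | (k=6,j=5): S=201.1548, (K−S)⁺=0.0000, hold=1.4426 ⇒ V=1.4426 continue | (k=6,j=6): S=255.6267, (K−S)⁺=0.0000, hold=0.0000 ⇒ V=0.0000 continue  boundary S*=98.0173
step 5: (k=5,j=0): S=68.4209, (K−S)⁺=82.6491, hold=82.1207 ⇒ V=82.6491 exercise | (k=5,j=1): S=86.9490, (K−S)⁺=64.1210, hold=63.5926 ⇒ V=64.1210 exercise | (k=5,j=2): S=110.4945, (K−S)⁺=40.5755, hold=41.0987 ⇒ V=41.0987 continue | (k=5,j=3): S=140.4160, (K−S)⁺=10.6540, hold=19.4181 ⇒ V=19.4181 continue | (k=5,j=4): S=178.4401, (K−S)⁺=0.0000, hold=5.6799 ⇒ V=5.6799 continue | (k=5,j=5): S=226.7610, (K−S)⁺=0.0000, hold=0.7408 ⇒ V=0.7408 continue  boundary S*=86.9490
step 4: (k=4,j=0): S=77.1306, (K−S)⁺=73.9394, hold=73.4110 ⇒ V=73.9394 exercise | (k=4,j=1): S=98.0173, (K−S)⁺=53.0527, hold=52.7770 ⇒ V=53.0527 exercise | (k=4,j=2): S=124.5600, (K−S)⁺=26.5100, hold=30.4833 ⇒ V=30.4833 continue | (k=4,j=3): S=158.2904, (K−S)⁺=0.0000, hold=12.7147 ⇒ V=12.7147 continue | (k=4,j=4): S=201.1548, (K−S)⁺=0.0000, hold=3.2745 ⇒ V=3.2745 continue  boundary S*=98.0173
step 3: (k=3,j=0): S=86.9490, (K−S)⁺=64.1210, hold=63.5926 ⇒ V=64.1210 exercise | (k=3,j=1): S=110.4945, (K−S)⁺=40.5755, hold=41.9662 ⇒ V=41.9662 continue | (k=3,j=2): S=140.4160, (K−S)⁺=10.6540, hold=21.7945 ⇒ V=21.7945 continue | (k=3,j=3): S=178.4401, (K−S)⁺=0.0000, hold=8.1106 ⇒ V=8.1106 continue  boundary S*=86.9490
step 2: (k=2,j=0): S=98.0173, (K−S)⁺=53.0527, hold=53.1960 ⇒ V=53.1960 continue | (k=2,j=1): S=124.5600, (K−S)⁺=26.5100, hold=32.0766 ⇒ V=32.0766 continue | (k=2,j=2): S=158.2904, (K−S)⁺=0.0000, hold=15.1090 ⇒ V=15.1090 continue  boundary S*=-
step 1: (k=1,j=0): S=110.4945, (K−S)⁺=40.5755, hold=42.8094 ⇒ V=42.8094 continue | (k=1,j=1): S=140.4160, (K−S)⁺=10.6540, hold=23.7691 ⇒ V=23.7691 continue  boundary S*=-
step 0: (k=0,j=0): S=124.5600, (K−S)⁺=26.5100, hold=33.4633 ⇒ V=33.4633 continue  boundary S*=-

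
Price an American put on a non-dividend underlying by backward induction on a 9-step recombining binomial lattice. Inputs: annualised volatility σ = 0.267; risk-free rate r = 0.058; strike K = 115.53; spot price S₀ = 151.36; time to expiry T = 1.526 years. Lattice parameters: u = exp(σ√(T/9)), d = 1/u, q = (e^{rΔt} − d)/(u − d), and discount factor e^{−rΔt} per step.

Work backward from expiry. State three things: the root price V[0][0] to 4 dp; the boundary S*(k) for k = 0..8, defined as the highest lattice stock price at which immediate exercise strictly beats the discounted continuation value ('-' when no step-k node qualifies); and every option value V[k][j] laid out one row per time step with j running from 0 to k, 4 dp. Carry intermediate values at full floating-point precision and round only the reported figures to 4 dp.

price = 3.2789
boundary = - - - - - 87.3520 78.2574 87.3520 97.5036
tree:
3.2789
5.3227 1.4351
8.4470 2.5101 0.4598
13.0523 4.3127 0.8767 0.0797
19.5405 7.2496 1.6557 0.1669 0.0000
28.1780 11.8572 3.0903 0.3492 0.0000 0.0000
37.2726 18.7190 5.6834 0.7307 0.0000 0.0000 0.0000
45.4203 28.1780 10.2536 1.5290 0.0000 0.0000 0.0000 0.0000
52.7198 37.2726 18.0264 3.1994 0.0000 0.0000 0.0000 0.0000 0.0000
59.2593 45.4203 28.1780 6.6951 0.0000 0.0000 0.0000 0.0000 0.0000 0.0000

Δt=0.16956  u=1.11621  d=0.89589  q=0.51740  discount=0.99021
step 9 (expiry): payoffs max(K−S,0) = 59.2593 45.4203 28.1780 6.6951 0.0000 0.0000 0.0000 0.0000 0.0000 0.0000
step 8: (k=8,j=0): S=62.8102, (K−S)⁺=52.7198, hold=51.5892 ⇒ V=52.7198 exercise | (k=8,j=1): S=78.2574, (K−S)⁺=37.2726, hold=36.1420 ⇒ V=37.2726 exercise | (k=8,j=2): S=97.5036, (K−S)⁺=18.0264, hold=16.8958 ⇒ V=18.0264 exercise | (k=8,j=3): S=121.4831, (K−S)⁺=0.0000, hold=3.1994 ⇒ V=3.1994 continue | (k=8,j=4): S=151.3600, (K−S)⁺=0.0000, hold=0.0000 ⇒ V=0.0000 continue | (k=8,j=5): S=188.5846, (K−S)⁺=0.0000, hold=0.0000 ⇒ V=0.0000 continue | (k=8,j=6): S=234.9641, (K−S)⁺=0.0000, hold=0.0000 ⇒ V=0.0000 continue | (k=8,j=7): S=292.7499, (K−S)⁺=0.0000, hold=0.0000 ⇒ V=0.0000 continue | (k=8,j=8): S=364.7472, (K−S)⁺=0.0000, hold=0.0000 ⇒ V=0.0000 continue  boundary S*=97.5036
step 7: (k=7,j=0): S=70.1097, (K−S)⁺=45.4203, hold=44.2898 ⇒ V=45.4203 exercise | (k=7,j=1): S=87.3520, (K−S)⁺=28.1780, hold=27.0474 ⇒ V=28.1780 exercise | (k=7,j=2): S=108.8349, (K−S)⁺=6.6951, hold=10.2536 ⇒ V=10.2536 continue | (k=7,j=3): S=135.6012, (K−S)⁺=0.0000, hold=1.5290 ⇒ V=1.5290 continue | (k=7,j=4): S=168.9502, (K−S)⁺=0.0000, hold=0.0000 ⇒ V=0.0000 continue | (k=7,j=5): S=210.5009, (K−S)⁺=0.0000, hold=0.0000 ⇒ V=0.0000 continue | (k=7,j=6): S=262.2703, (K−S)⁺=0.0000, hold=0.0000 ⇒ V=0.0000 continue | (k=7,j=7): S=326.7716, (K−S)⁺=0.0000, hold=0.0000 ⇒ V=0.0000 continue  boundary S*=87.3520
step 6: (k=6,j=0): S=78.2574, (K−S)⁺=37.2726, hold=36.1420 ⇒ V=37.2726 exercise | (k=6,j=1): S=97.5036, (K−S)⁺=18.0264, hold=18.7190 ⇒ V=18.7190 continue | (k=6,j=2): S=121.4831, (K−S)⁺=0.0000, hold=5.6834 ⇒ V=5.6834 continue | (k=6,j=3): S=151.3600, (K−S)⁺=0.0000, hold=0.7307 ⇒ V=0.7307 continue | (k=6,j=4): S=188.5846, (K−S)⁺=0.0000, hold=0.0000 ⇒ V=0.0000 continue | (k=6,j=5): S=234.9641, (K−S)⁺=0.0000, hold=0.0000 ⇒ V=0.0000 continue | (k=6,j=6): S=292.7499, (K−S)⁺=0.0000, hold=0.0000 ⇒ V=0.0000 continue  boundary S*=78.2574
step 5: (k=5,j=0): S=87.3520, (K−S)⁺=28.1780, hold=27.4022 ⇒ V=28.1780 exercise | (k=5,j=1): S=108.8349, (K−S)⁺=6.6951, hold=11.8572 ⇒ V=11.8572 continue | (k=5,j=2): S=135.6012, (K−S)⁺=0.0000, hold=3.0903 ⇒ V=3.0903 continue | (k=5,j=3): S=168.9502, (K−S)⁺=0.0000, hold=0.3492 ⇒ V=0.3492 continue | (k=5,j=4): S=210.5009, (K−S)⁺=0.0000, hold=0.0000 ⇒ V=0.0000 continue | (k=5,j=5): S=262.2703, (K−S)⁺=0.0000, hold=0.0000 ⇒ V=0.0000 continue  boundary S*=87.3520
step 4: (k=4,j=0): S=97.5036, (K−S)⁺=18.0264, hold=19.5405 ⇒ V=19.5405 continue | (k=4,j=1): S=121.4831, (K−S)⁺=0.0000, hold=7.2496 ⇒ V=7.2496 continue | (k=4,j=2): S=151.3600, (K−S)⁺=0.0000, hold=1.6557 ⇒ V=1.6557 continue | (k=4,j=3): S=188.5846, (K−S)⁺=0.0000, hold=0.1669 ⇒ V=0.1669 continue | (k=4,j=4): S=234.9641, (K−S)⁺=0.0000, hold=0.0000 ⇒ V=0.0000 continue  boundary S*=-
step 3: (k=3,j=0): S=108.8349, (K−S)⁺=6.6951, hold=13.0523 ⇒ V=13.0523 continue | (k=3,j=1): S=135.6012, (K−S)⁺=0.0000, hold=4.3127 ⇒ V=4.3127 continue | (k=3,j=2): S=168.9502, (K−S)⁺=0.0000, hold=0.8767 ⇒ V=0.8767 continue | (k=3,j=3): S=210.5009, (K−S)⁺=0.0000, hold=0.0797 ⇒ V=0.0797 continue  boundary S*=-
step 2: (k=2,j=0): S=121.4831, (K−S)⁺=0.0000, hold=8.4470 ⇒ V=8.4470 continue | (k=2,j=1): S=151.3600, (K−S)⁺=0.0000, hold=2.5101 ⇒ V=2.5101 continue | (k=2,j=2): S=188.5846, (K−S)⁺=0.0000, hold=0.4598 ⇒ V=0.4598 continue  boundary S*=-
step 1: (k=1,j=0): S=135.6012, (K−S)⁺=0.0000, hold=5.3227 ⇒ V=5.3227 continue | (k=1,j=1): S=168.9502, (K−S)⁺=0.0000, hold=1.4351 ⇒ V=1.4351 continue  boundary S*=-
step 0: (k=0,j=0): S=151.3600, (K−S)⁺=0.0000, hold=3.2789 ⇒ V=3.2789 continue  boundary S*=-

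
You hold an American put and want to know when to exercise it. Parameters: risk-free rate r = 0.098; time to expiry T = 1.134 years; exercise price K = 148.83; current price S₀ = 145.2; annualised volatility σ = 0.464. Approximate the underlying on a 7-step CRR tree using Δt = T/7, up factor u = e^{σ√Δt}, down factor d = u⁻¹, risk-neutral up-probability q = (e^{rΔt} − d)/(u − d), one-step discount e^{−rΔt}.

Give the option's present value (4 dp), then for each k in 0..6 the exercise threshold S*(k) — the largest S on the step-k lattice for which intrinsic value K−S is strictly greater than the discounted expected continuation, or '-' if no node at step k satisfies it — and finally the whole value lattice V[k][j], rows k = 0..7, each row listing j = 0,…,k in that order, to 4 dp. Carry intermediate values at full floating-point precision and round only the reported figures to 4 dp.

Δt=0.16200  u=1.20533  d=0.82965  q=0.49604  discount=0.98425
step 7 (expiry): payoffs max(K−S,0) = 109.5460 91.7571 65.9128 28.3654 0.0000 0.0000 0.0000 0.0000
step 6: (k=6,j=0): S=47.3503, (K−S)⁺=101.4797, hold=99.1355 ⇒ V=101.4797 exercise | (k=6,j=1): S=68.7919, (K−S)⁺=80.0381, hold=77.6939 ⇒ V=80.0381 exercise | (k=6,j=2): S=99.9429, (K−S)⁺=48.8871, hold=46.5429 ⇒ V=48.8871 exercise | (k=6,j=3): S=145.2000, (K−S)⁺=3.6300, hold=14.0698 ⇒ V=14.0698 continue | (k=6,j=4): S=210.9508, (K−S)⁺=0.0000, hold=0.0000 ⇒ V=0.0000 continue | (k=6,j=5): S=306.4755, (K−S)⁺=0.0000, hold=0.0000 ⇒ V=0.0000 continue | (k=6,j=6): S=445.2565, (K−S)⁺=0.0000, hold=0.0000 ⇒ V=0.0000 continue  boundary S*=99.9429
step 5: (k=5,j=0): S=57.0729, (K−S)⁺=91.7571, hold=89.4129 ⇒ V=91.7571 exercise | (k=5,j=1): S=82.9172, (K−S)⁺=65.9128, hold=63.5686 ⇒ V=65.9128 exercise | (k=5,j=2): S=120.4646, (K−S)⁺=28.3654, hold=31.1183 ⇒ V=31.1183 continue | (k=5,j=3): S=175.0144, (K−S)⁺=0.0000, hold=6.9789 ⇒ V=6.9789 continue | (k=5,j=4): S=254.2661, (K−S)⁺=0.0000, hold=0.0000 ⇒ V=0.0000 continue | (k=5,j=5): S=369.4052, (K−S)⁺=0.0000, hold=0.0000 ⇒ V=0.0000 continue  boundary S*=82.9172
step 4: (k=4,j=0): S=68.7919, (K−S)⁺=80.0381, hold=77.6939 ⇒ V=80.0381 exercise | (k=4,j=1): S=99.9429, (K−S)⁺=48.8871, hold=47.8869 ⇒ V=48.8871 exercise | (k=4,j=2): S=145.2000, (K−S)⁺=3.6300, hold=18.8426 ⇒ V=18.8426 continue | (k=4,j=3): S=210.9508, (K−S)⁺=0.0000, hold=3.4617 ⇒ V=3.4617 continue | (k=4,j=4): S=306.4755, (K−S)⁺=0.0000, hold=0.0000 ⇒ V=0.0000 continue  boundary S*=99.9429
step 3: (k=3,j=0): S=82.9172, (K−S)⁺=65.9128, hold=63.5686 ⇒ V=65.9128 exercise | (k=3,j=1): S=120.4646, (K−S)⁺=28.3654, hold=33.4485 ⇒ V=33.4485 continue | (k=3,j=2): S=175.0144, (K−S)⁺=0.0000, hold=11.0364 ⇒ V=11.0364 continue | (k=3,j=3): S=254.2661, (K−S)⁺=0.0000, hold=1.7171 ⇒ V=1.7171 continue  boundary S*=82.9172
step 2: (k=2,j=0): S=99.9429, (K−S)⁺=48.8871, hold=49.0246 ⇒ V=49.0246 continue | (k=2,j=1): S=145.2000, (K−S)⁺=3.6300, hold=21.9794 ⇒ V=21.9794 continue | (k=2,j=2): S=210.9508, (K−S)⁺=0.0000, hold=6.3126 ⇒ V=6.3126 continue  boundary S*=-
step 1: (k=1,j=0): S=120.4646, (K−S)⁺=28.3654, hold=35.0482 ⇒ V=35.0482 continue | (k=1,j=1): S=175.0144, (K−S)⁺=0.0000, hold=13.9843 ⇒ V=13.9843 continue  boundary S*=-
step 0: (k=0,j=0): S=145.2000, (K−S)⁺=3.6300, hold=24.2121 ⇒ V=24.2121 continue  boundary S*=-

price = 24.2121
boundary = - - - 82.9172 99.9429 82.9172 99.9429
tree:
24.2121
35.0482 13.9843
49.0246 21.9794 6.3126
65.9128 33.4485 11.0364 1.7171
80.0381 48.8871 18.8426 3.4617 0.0000
91.7571 65.9128 31.1183 6.9789 0.0000 0.0000
101.4797 80.0381 48.8871 14.0698 0.0000 0.0000 0.0000
109.5460 91.7571 65.9128 28.3654 0.0000 0.0000 0.0000 0.0000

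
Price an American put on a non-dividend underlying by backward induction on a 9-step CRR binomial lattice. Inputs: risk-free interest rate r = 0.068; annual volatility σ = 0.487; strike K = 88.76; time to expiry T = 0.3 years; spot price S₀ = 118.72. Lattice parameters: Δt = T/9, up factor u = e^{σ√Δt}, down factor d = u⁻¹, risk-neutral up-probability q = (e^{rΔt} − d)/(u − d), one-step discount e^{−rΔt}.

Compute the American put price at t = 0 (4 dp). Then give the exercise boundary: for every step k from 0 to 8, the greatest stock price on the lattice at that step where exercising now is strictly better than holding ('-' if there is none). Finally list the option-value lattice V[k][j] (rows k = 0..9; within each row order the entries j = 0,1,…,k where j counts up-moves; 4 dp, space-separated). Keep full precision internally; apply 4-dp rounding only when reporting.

price = 1.5396
boundary = - - - - - - 69.6363 63.7120 69.6363
tree:
1.5396
2.5016 0.5477
3.9867 0.9706 0.1109
6.2068 1.6994 0.2182 0.0000
9.3895 2.9299 0.4292 0.0000 0.0000
13.7049 4.9509 0.8445 0.0000 0.0000 0.0000
19.1237 8.1403 1.6613 0.0000 0.0000 0.0000 0.0000
25.0480 12.8676 3.2682 0.0000 0.0000 0.0000 0.0000 0.0000
30.4684 19.1237 6.4294 0.0000 0.0000 0.0000 0.0000 0.0000 0.0000
35.4275 25.0480 12.6485 0.0000 0.0000 0.0000 0.0000 0.0000 0.0000 0.0000

Δt=0.03333  u=1.09299  d=0.91492  q=0.49053  discount=0.99774
step 9 (expiry): payoffs max(K−S,0) = 35.4275 25.0480 12.6485 0.0000 0.0000 0.0000 0.0000 0.0000 0.0000 0.0000
step 8: (k=8,j=0): S=58.2916, (K−S)⁺=30.4684, hold=30.2674 ⇒ V=30.4684 exercise | (k=8,j=1): S=69.6363, (K−S)⁺=19.1237, hold=18.9227 ⇒ V=19.1237 exercise | (k=8,j=2): S=83.1888, (K−S)⁺=5.5712, hold=6.4294 ⇒ V=6.4294 continue | (k=8,j=3): S=99.3790, (K−S)⁺=0.0000, hold=0.0000 ⇒ V=0.0000 continue | (k=8,j=4): S=118.7200, (K−S)⁺=0.0000, hold=0.0000 ⇒ V=0.0000 continue | (k=8,j=5): S=141.8252, (K−S)⁺=0.0000, hold=0.0000 ⇒ V=0.0000 continue | (k=8,j=6): S=169.4270, (K−S)⁺=0.0000, hold=0.0000 ⇒ V=0.0000 continue | (k=8,j=7): S=202.4007, (K−S)⁺=0.0000, hold=0.0000 ⇒ V=0.0000 continue | (k=8,j=8): S=241.7917, (K−S)⁺=0.0000, hold=0.0000 ⇒ V=0.0000 continue  boundary S*=69.6363
step 7: (k=7,j=0): S=63.7120, (K−S)⁺=25.0480, hold=24.8471 ⇒ V=25.0480 exercise | (k=7,j=1): S=76.1115, (K−S)⁺=12.6485, hold=12.8676 ⇒ V=12.8676 continue | (k=7,j=2): S=90.9243, (K−S)⁺=0.0000, hold=3.2682 ⇒ V=3.2682 continue | (k=7,j=3): S=108.6198, (K−S)⁺=0.0000, hold=0.0000 ⇒ V=0.0000 continue | (k=7,j=4): S=129.7593, (K−S)⁺=0.0000, hold=0.0000 ⇒ V=0.0000 continue | (k=7,j=5): S=155.0130, (K−S)⁺=0.0000, hold=0.0000 ⇒ V=0.0000 continue | (k=7,j=6): S=185.1814, (K−S)⁺=0.0000, hold=0.0000 ⇒ V=0.0000 continue | (k=7,j=7): S=221.2212, (K−S)⁺=0.0000, hold=0.0000 ⇒ V=0.0000 continue  boundary S*=63.7120
step 6: (k=6,j=0): S=69.6363, (K−S)⁺=19.1237, hold=19.0300 ⇒ V=19.1237 exercise | (k=6,j=1): S=83.1888, (K−S)⁺=5.5712, hold=8.1403 ⇒ V=8.1403 continue | (k=6,j=2): S=99.3790, (K−S)⁺=0.0000, hold=1.6613 ⇒ V=1.6613 continue | (k=6,j=3): S=118.7200, (K−S)⁺=0.0000, hold=0.0000 ⇒ V=0.0000 continue | (k=6,j=4): S=141.8252, (K−S)⁺=0.0000, hold=0.0000 ⇒ V=0.0000 continue | (k=6,j=5): S=169.4270, (K−S)⁺=0.0000, hold=0.0000 ⇒ V=0.0000 continue | (k=6,j=6): S=202.4007, (K−S)⁺=0.0000, hold=0.0000 ⇒ V=0.0000 continue  boundary S*=69.6363
step 5: (k=5,j=0): S=76.1115, (K−S)⁺=12.6485, hold=13.7049 ⇒ V=13.7049 continue | (k=5,j=1): S=90.9243, (K−S)⁺=0.0000, hold=4.9509 ⇒ V=4.9509 continue | (k=5,j=2): S=108.6198, (K−S)⁺=0.0000, hold=0.8445 ⇒ V=0.8445 continue | (k=5,j=3): S=129.7593, (K−S)⁺=0.0000, hold=0.0000 ⇒ V=0.0000 continue | (k=5,j=4): S=155.0130, (K−S)⁺=0.0000, hold=0.0000 ⇒ V=0.0000 continue | (k=5,j=5): S=185.1814, (K−S)⁺=0.0000, hold=0.0000 ⇒ V=0.0000 continue  boundary S*=-
step 4: (k=4,j=0): S=83.1888, (K−S)⁺=5.5712, hold=9.3895 ⇒ V=9.3895 continue | (k=4,j=1): S=99.3790, (K−S)⁺=0.0000, hold=2.9299 ⇒ V=2.9299 continue | (k=4,j=2): S=118.7200, (K−S)⁺=0.0000, hold=0.4292 ⇒ V=0.4292 continue | (k=4,j=3): S=141.8252, (K−S)⁺=0.0000, hold=0.0000 ⇒ V=0.0000 continue | (k=4,j=4): S=169.4270, (K−S)⁺=0.0000, hold=0.0000 ⇒ V=0.0000 continue  boundary S*=-
step 3: (k=3,j=0): S=90.9243, (K−S)⁺=0.0000, hold=6.2068 ⇒ V=6.2068 continue | (k=3,j=1): S=108.6198, (K−S)⁺=0.0000, hold=1.6994 ⇒ V=1.6994 continue | (k=3,j=2): S=129.7593, (K−S)⁺=0.0000, hold=0.2182 ⇒ V=0.2182 continue | (k=3,j=3): S=155.0130, (K−S)⁺=0.0000, hold=0.0000 ⇒ V=0.0000 continue  boundary S*=-
step 2: (k=2,j=0): S=99.3790, (K−S)⁺=0.0000, hold=3.9867 ⇒ V=3.9867 continue | (k=2,j=1): S=118.7200, (K−S)⁺=0.0000, hold=0.9706 ⇒ V=0.9706 continue | (k=2,j=2): S=141.8252, (K−S)⁺=0.0000, hold=0.1109 ⇒ V=0.1109 continue  boundary S*=-
step 1: (k=1,j=0): S=108.6198, (K−S)⁺=0.0000, hold=2.5016 ⇒ V=2.5016 continue | (k=1,j=1): S=129.7593, (K−S)⁺=0.0000, hold=0.5477 ⇒ V=0.5477 continue  boundary S*=-
step 0: (k=0,j=0): S=118.7200, (K−S)⁺=0.0000, hold=1.5396 ⇒ V=1.5396 continue  boundary S*=-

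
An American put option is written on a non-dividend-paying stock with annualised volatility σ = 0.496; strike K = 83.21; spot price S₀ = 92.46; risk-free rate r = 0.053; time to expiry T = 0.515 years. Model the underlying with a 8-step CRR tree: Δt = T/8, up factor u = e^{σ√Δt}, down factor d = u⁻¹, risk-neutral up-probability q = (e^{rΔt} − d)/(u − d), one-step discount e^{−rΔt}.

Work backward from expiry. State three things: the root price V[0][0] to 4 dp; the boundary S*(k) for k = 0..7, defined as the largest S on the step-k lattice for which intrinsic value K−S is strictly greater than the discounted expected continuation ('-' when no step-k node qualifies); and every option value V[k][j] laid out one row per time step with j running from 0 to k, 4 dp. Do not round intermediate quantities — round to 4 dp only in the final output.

price = 7.7716
boundary = - - - - 55.8903 49.2813 55.8903 63.3856
tree:
7.7716
11.1660 4.1806
15.5866 6.4968 1.7222
21.0386 9.8408 2.9508 0.4147
27.3197 14.4408 4.9694 0.8035 0.0000
33.9287 20.3654 8.1793 1.5568 0.0000 0.0000
39.7562 27.3197 13.0397 3.0164 0.0000 0.0000 0.0000
44.8946 33.9287 19.8244 5.8444 0.0000 0.0000 0.0000 0.0000
49.4254 39.7562 27.3197 11.3239 0.0000 0.0000 0.0000 0.0000 0.0000

Δt=0.06438  u=1.13411  d=0.88175  q=0.48212  discount=0.99659
step 8 (expiry): payoffs max(K−S,0) = 49.4254 39.7562 27.3197 11.3239 0.0000 0.0000 0.0000 0.0000 0.0000
step 7: (k=7,j=0): S=38.3154, (K−S)⁺=44.8946, hold=44.6112 ⇒ V=44.8946 exercise | (k=7,j=1): S=49.2813, (K−S)⁺=33.9287, hold=33.6453 ⇒ V=33.9287 exercise | (k=7,j=2): S=63.3856, (K−S)⁺=19.8244, hold=19.5409 ⇒ V=19.8244 exercise | (k=7,j=3): S=81.5266, (K−S)⁺=1.6834, hold=5.8444 ⇒ V=5.8444 continue | (k=7,j=4): S=104.8596, (K−S)⁺=0.0000, hold=0.0000 ⇒ V=0.0000 continue | (k=7,j=5): S=134.8705, (K−S)⁺=0.0000, hold=0.0000 ⇒ V=0.0000 continue | (k=7,j=6): S=173.4705, (K−S)⁺=0.0000, hold=0.0000 ⇒ V=0.0000 continue | (k=7,j=7): S=223.1178, (K−S)⁺=0.0000, hold=0.0000 ⇒ V=0.0000 continue  boundary S*=63.3856
step 6: (k=6,j=0): S=43.4538, (K−S)⁺=39.7562, hold=39.4728 ⇒ V=39.7562 exercise | (k=6,j=1): S=55.8903, (K−S)⁺=27.3197, hold=27.0363 ⇒ V=27.3197 exercise | (k=6,j=2): S=71.8861, (K−S)⁺=11.3239, hold=13.0397 ⇒ V=13.0397 continue | (k=6,j=3): S=92.4600, (K−S)⁺=0.0000, hold=3.0164 ⇒ V=3.0164 continue | (k=6,j=4): S=118.9221, (K−S)⁺=0.0000, hold=0.0000 ⇒ V=0.0000 continue | (k=6,j=5): S=152.9577, (K−S)⁺=0.0000, hold=0.0000 ⇒ V=0.0000 continue | (k=6,j=6): S=196.7342, (K−S)⁺=0.0000, hold=0.0000 ⇒ V=0.0000 continue  boundary S*=55.8903
step 5: (k=5,j=0): S=49.2813, (K−S)⁺=33.9287, hold=33.6453 ⇒ V=33.9287 exercise | (k=5,j=1): S=63.3856, (K−S)⁺=19.8244, hold=20.3654 ⇒ V=20.3654 continue | (k=5,j=2): S=81.5266, (K−S)⁺=1.6834, hold=8.1793 ⇒ V=8.1793 continue | (k=5,j=3): S=104.8596, (K−S)⁺=0.0000, hold=1.5568 ⇒ V=1.5568 continue | (k=5,j=4): S=134.8705, (K−S)⁺=0.0000, hold=0.0000 ⇒ V=0.0000 continue | (k=5,j=5): S=173.4705, (K−S)⁺=0.0000, hold=0.0000 ⇒ V=0.0000 continue  boundary S*=49.2813
step 4: (k=4,j=0): S=55.8903, (K−S)⁺=27.3197, hold=27.2962 ⇒ V=27.3197 exercise | (k=4,j=1): S=71.8861, (K−S)⁺=11.3239, hold=14.4408 ⇒ V=14.4408 continue | (k=4,j=2): S=92.4600, (K−S)⁺=0.0000, hold=4.9694 ⇒ V=4.9694 continue | (k=4,j=3): S=118.9221, (K−S)⁺=0.0000, hold=0.8035 ⇒ V=0.8035 continue | (k=4,j=4): S=152.9577, (K−S)⁺=0.0000, hold=0.0000 ⇒ V=0.0000 continue  boundary S*=55.8903
step 3: (k=3,j=0): S=63.3856, (K−S)⁺=19.8244, hold=21.0386 ⇒ V=21.0386 continue | (k=3,j=1): S=81.5266, (K−S)⁺=1.6834, hold=9.8408 ⇒ V=9.8408 continue | (k=3,j=2): S=104.8596, (K−S)⁺=0.0000, hold=2.9508 ⇒ V=2.9508 continue | (k=3,j=3): S=134.8705, (K−S)⁺=0.0000, hold=0.4147 ⇒ V=0.4147 continue  boundary S*=-
step 2: (k=2,j=0): S=71.8861, (K−S)⁺=11.3239, hold=15.5866 ⇒ V=15.5866 continue | (k=2,j=1): S=92.4600, (K−S)⁺=0.0000, hold=6.4968 ⇒ V=6.4968 continue | (k=2,j=2): S=118.9221, (K−S)⁺=0.0000, hold=1.7222 ⇒ V=1.7222 continue  boundary S*=-
step 1: (k=1,j=0): S=81.5266, (K−S)⁺=1.6834, hold=11.1660 ⇒ V=11.1660 continue | (k=1,j=1): S=104.8596, (K−S)⁺=0.0000, hold=4.1806 ⇒ V=4.1806 continue  boundary S*=-
step 0: (k=0,j=0): S=92.4600, (K−S)⁺=0.0000, hold=7.7716 ⇒ V=7.7716 continue  boundary S*=-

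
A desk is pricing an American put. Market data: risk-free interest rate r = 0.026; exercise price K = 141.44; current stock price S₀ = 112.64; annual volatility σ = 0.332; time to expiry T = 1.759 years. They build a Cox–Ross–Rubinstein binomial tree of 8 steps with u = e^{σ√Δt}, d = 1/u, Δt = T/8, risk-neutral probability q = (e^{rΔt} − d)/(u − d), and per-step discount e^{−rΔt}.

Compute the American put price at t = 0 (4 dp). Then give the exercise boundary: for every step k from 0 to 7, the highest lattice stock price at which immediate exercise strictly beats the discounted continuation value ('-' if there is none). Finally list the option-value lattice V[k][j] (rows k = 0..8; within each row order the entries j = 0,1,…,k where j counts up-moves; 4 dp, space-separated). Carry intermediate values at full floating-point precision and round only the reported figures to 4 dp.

price = 36.2777
boundary = - - 82.5036 70.6095 82.5036 96.4013 82.5036 96.4013
tree:
36.2777
46.9854 25.0883
58.9364 34.5741 15.0912
70.8305 46.0286 22.5535 7.1712
81.0099 58.9364 32.5672 11.9532 2.0661
89.7218 70.8305 45.0387 19.4187 3.9922 0.0000
97.1778 81.0099 58.9364 30.4153 7.7139 0.0000 0.0000
103.5588 89.7218 70.8305 45.0387 14.9050 0.0000 0.0000 0.0000
109.0200 97.1778 81.0099 58.9364 28.8000 0.0000 0.0000 0.0000 0.0000

Δt=0.21987  u=1.16845  d=0.85584  q=0.47950  discount=0.99430
step 8 (expiry): payoffs max(K−S,0) = 109.0200 97.1778 81.0099 58.9364 28.8000 0.0000 0.0000 0.0000 0.0000
step 7: (k=7,j=0): S=37.8812, (K−S)⁺=103.5588, hold=102.7526 ⇒ V=103.5588 exercise | (k=7,j=1): S=51.7182, (K−S)⁺=89.7218, hold=88.9156 ⇒ V=89.7218 exercise | (k=7,j=2): S=70.6095, (K−S)⁺=70.8305, hold=70.0243 ⇒ V=70.8305 exercise | (k=7,j=3): S=96.4013, (K−S)⁺=45.0387, hold=44.2325 ⇒ V=45.0387 exercise | (k=7,j=4): S=131.6141, (K−S)⁺=9.8259, hold=14.9050 ⇒ V=14.9050 continue | (k=7,j=5): S=179.6894, (K−S)⁺=0.0000, hold=0.0000 ⇒ V=0.0000 continue | (k=7,j=6): S=245.3252, (K−S)⁺=0.0000, hold=0.0000 ⇒ V=0.0000 continue | (k=7,j=7): S=334.9361, (K−S)⁺=0.0000, hold=0.0000 ⇒ V=0.0000 continue  boundary S*=96.4013
step 6: (k=6,j=0): S=44.2622, (K−S)⁺=97.1778, hold=96.3715 ⇒ V=97.1778 exercise | (k=6,j=1): S=60.4301, (K−S)⁺=81.0099, hold=80.2037 ⇒ V=81.0099 exercise | (k=6,j=2): S=82.5036, (K−S)⁺=58.9364, hold=58.1301 ⇒ V=58.9364 exercise | (k=6,j=3): S=112.6400, (K−S)⁺=28.8000, hold=30.4153 ⇒ V=30.4153 continue | (k=6,j=4): S=153.7845, (K−S)⁺=0.0000, hold=7.7139 ⇒ V=7.7139 continue | (k=6,j=5): S=209.9579, (K−S)⁺=0.0000, hold=0.0000 ⇒ V=0.0000 continue | (k=6,j=6): S=286.6501, (K−S)⁺=0.0000, hold=0.0000 ⇒ V=0.0000 continue  boundary S*=82.5036
step 5: (k=5,j=0): S=51.7182, (K−S)⁺=89.7218, hold=88.9156 ⇒ V=89.7218 exercise | (k=5,j=1): S=70.6095, (K−S)⁺=70.8305, hold=70.0243 ⇒ V=70.8305 exercise | (k=5,j=2): S=96.4013, (K−S)⁺=45.0387, hold=45.0026 ⇒ V=45.0387 exercise | (k=5,j=3): S=131.6141, (K−S)⁺=9.8259, hold=19.4187 ⇒ V=19.4187 continue | (k=5,j=4): S=179.6894, (K−S)⁺=0.0000, hold=3.9922 ⇒ V=3.9922 continue | (k=5,j=5): S=245.3252, (K−S)⁺=0.0000, hold=0.0000 ⇒ V=0.0000 continue  boundary S*=96.4013
step 4: (k=4,j=0): S=60.4301, (K−S)⁺=81.0099, hold=80.2037 ⇒ V=81.0099 exercise | (k=4,j=1): S=82.5036, (K−S)⁺=58.9364, hold=58.1301 ⇒ V=58.9364 exercise | (k=4,j=2): S=112.6400, (K−S)⁺=28.8000, hold=32.5672 ⇒ V=32.5672 continue | (k=4,j=3): S=153.7845, (K−S)⁺=0.0000, hold=11.9532 ⇒ V=11.9532 continue | (k=4,j=4): S=209.9579, (K−S)⁺=0.0000, hold=2.0661 ⇒ V=2.0661 continue  boundary S*=82.5036
step 3: (k=3,j=0): S=70.6095, (K−S)⁺=70.8305, hold=70.0243 ⇒ V=70.8305 exercise | (k=3,j=1): S=96.4013, (K−S)⁺=45.0387, hold=46.0286 ⇒ V=46.0286 continue | (k=3,j=2): S=131.6141, (K−S)⁺=9.8259, hold=22.5535 ⇒ V=22.5535 continue | (k=3,j=3): S=179.6894, (K−S)⁺=0.0000, hold=7.1712 ⇒ V=7.1712 continue  boundary S*=70.6095
step 2: (k=2,j=0): S=82.5036, (K−S)⁺=58.9364, hold=58.6021 ⇒ V=58.9364 exercise | (k=2,j=1): S=112.6400, (K−S)⁺=28.8000, hold=34.5741 ⇒ V=34.5741 continue | (k=2,j=2): S=153.7845, (K−S)⁺=0.0000, hold=15.0912 ⇒ V=15.0912 continue  boundary S*=82.5036
step 1: (k=1,j=0): S=96.4013, (K−S)⁺=45.0387, hold=46.9854 ⇒ V=46.9854 continue | (k=1,j=1): S=131.6141, (K−S)⁺=9.8259, hold=25.0883 ⇒ V=25.0883 continue  boundary S*=-
step 0: (k=0,j=0): S=112.6400, (K−S)⁺=28.8000, hold=36.2777 ⇒ V=36.2777 continue  boundary S*=-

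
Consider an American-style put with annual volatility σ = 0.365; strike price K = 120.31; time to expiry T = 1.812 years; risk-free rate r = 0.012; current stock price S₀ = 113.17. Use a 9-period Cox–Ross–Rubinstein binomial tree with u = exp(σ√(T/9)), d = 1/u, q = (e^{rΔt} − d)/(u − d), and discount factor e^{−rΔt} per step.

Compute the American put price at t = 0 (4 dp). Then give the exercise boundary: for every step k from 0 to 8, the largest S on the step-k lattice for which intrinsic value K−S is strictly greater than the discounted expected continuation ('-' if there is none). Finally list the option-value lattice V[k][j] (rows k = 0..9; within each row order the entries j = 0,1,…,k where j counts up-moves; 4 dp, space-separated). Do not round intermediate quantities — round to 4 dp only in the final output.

price = 25.4589
boundary = - - - - 58.7791 49.8995 58.7791 69.2389 81.5600
tree:
25.4589
33.2091 16.7275
42.0970 23.2170 9.3928
51.7310 31.2976 14.0961 4.0627
61.5309 40.7917 20.6022 6.7287 1.0349
70.4105 51.1632 29.1421 10.9425 1.9445 0.0000
77.9487 61.5309 39.5718 17.3655 3.6536 0.0000 0.0000
84.3482 70.4105 51.0711 26.6261 6.8650 0.0000 0.0000 0.0000
89.7809 77.9487 61.5309 38.7500 12.8989 0.0000 0.0000 0.0000 0.0000
94.3928 84.3482 70.4105 51.0711 24.2364 0.0000 0.0000 0.0000 0.0000 0.0000

Δt=0.20133  u=1.17795  d=0.84893  q=0.46650  discount=0.99759
step 9 (expiry): payoffs max(K−S,0) = 94.3928 84.3482 70.4105 51.0711 24.2364 0.0000 0.0000 0.0000 0.0000 0.0000
step 8: (k=8,j=0): S=30.5291, (K−S)⁺=89.7809, hold=89.4905 ⇒ V=89.7809 exercise | (k=8,j=1): S=42.3613, (K−S)⁺=77.9487, hold=77.6584 ⇒ V=77.9487 exercise | (k=8,j=2): S=58.7791, (K−S)⁺=61.5309, hold=61.2406 ⇒ V=61.5309 exercise | (k=8,j=3): S=81.5600, (K−S)⁺=38.7500, hold=38.4597 ⇒ V=38.7500 exercise | (k=8,j=4): S=113.1700, (K−S)⁺=7.1400, hold=12.8989 ⇒ V=12.8989 continue | (k=8,j=5): S=157.0310, (K−S)⁺=0.0000, hold=0.0000 ⇒ V=0.0000 continue | (k=8,j=6): S=217.8912, (K−S)⁺=0.0000, hold=0.0000 ⇒ V=0.0000 continue | (k=8,j=7): S=302.3388, (K−S)⁺=0.0000, hold=0.0000 ⇒ V=0.0000 continue | (k=8,j=8): S=419.5155, (K−S)⁺=0.0000, hold=0.0000 ⇒ V=0.0000 continue  boundary S*=81.5600
step 7: (k=7,j=0): S=35.9618, (K−S)⁺=84.3482, hold=84.0579 ⇒ V=84.3482 exercise | (k=7,j=1): S=49.8995, (K−S)⁺=70.4105, hold=70.1202 ⇒ V=70.4105 exercise | (k=7,j=2): S=69.2389, (K−S)⁺=51.0711, hold=50.7808 ⇒ V=51.0711 exercise | (k=7,j=3): S=96.0736, (K−S)⁺=24.2364, hold=26.6261 ⇒ V=26.6261 continue | (k=7,j=4): S=133.3087, (K−S)⁺=0.0000, hold=6.8650 ⇒ V=6.8650 continue | (k=7,j=5): S=184.9748, (K−S)⁺=0.0000, hold=0.0000 ⇒ V=0.0000 continue | (k=7,j=6): S=256.6651, (K−S)⁺=0.0000, hold=0.0000 ⇒ V=0.0000 continue | (k=7,j=7): S=356.1401, (K−S)⁺=0.0000, hold=0.0000 ⇒ V=0.0000 continue  boundary S*=69.2389
step 6: (k=6,j=0): S=42.3613, (K−S)⁺=77.9487, hold=77.6584 ⇒ V=77.9487 exercise | (k=6,j=1): S=58.7791, (K−S)⁺=61.5309, hold=61.2406 ⇒ V=61.5309 exercise | (k=6,j=2): S=81.5600, (K−S)⁺=38.7500, hold=39.5718 ⇒ V=39.5718 continue | (k=6,j=3): S=113.1700, (K−S)⁺=7.1400, hold=17.3655 ⇒ V=17.3655 continue | (k=6,j=4): S=157.0310, (K−S)⁺=0.0000, hold=3.6536 ⇒ V=3.6536 continue | (k=6,j=5): S=217.8912, (K−S)⁺=0.0000, hold=0.0000 ⇒ V=0.0000 continue | (k=6,j=6): S=302.3388, (K−S)⁺=0.0000, hold=0.0000 ⇒ V=0.0000 continue  boundary S*=58.7791
step 5: (k=5,j=0): S=49.8995, (K−S)⁺=70.4105, hold=70.1202 ⇒ V=70.4105 exercise | (k=5,j=1): S=69.2389, (K−S)⁺=51.0711, hold=51.1632 ⇒ V=51.1632 continue | (k=5,j=2): S=96.0736, (K−S)⁺=24.2364, hold=29.1421 ⇒ V=29.1421 continue | (k=5,j=3): S=133.3087, (K−S)⁺=0.0000, hold=10.9425 ⇒ V=10.9425 continue | (k=5,j=4): S=184.9748, (K−S)⁺=0.0000, hold=1.9445 ⇒ V=1.9445 continue | (k=5,j=5): S=256.6651, (K−S)⁺=0.0000, hold=0.0000 ⇒ V=0.0000 continue  boundary S*=49.8995
step 4: (k=4,j=0): S=58.7791, (K−S)⁺=61.5309, hold=61.2834 ⇒ V=61.5309 exercise | (k=4,j=1): S=81.5600, (K−S)⁺=38.7500, hold=40.7917 ⇒ V=40.7917 continue | (k=4,j=2): S=113.1700, (K−S)⁺=7.1400, hold=20.6022 ⇒ V=20.6022 continue | (k=4,j=3): S=157.0310, (K−S)⁺=0.0000, hold=6.7287 ⇒ V=6.7287 continue | (k=4,j=4): S=217.8912, (K−S)⁺=0.0000, hold=1.0349 ⇒ V=1.0349 continue  boundary S*=58.7791
step 3: (k=3,j=0): S=69.2389, (K−S)⁺=51.0711, hold=51.7310 ⇒ V=51.7310 continue | (k=3,j=1): S=96.0736, (K−S)⁺=24.2364, hold=31.2976 ⇒ V=31.2976 continue | (k=3,j=2): S=133.3087, (K−S)⁺=0.0000, hold=14.0961 ⇒ V=14.0961 continue | (k=3,j=3): S=184.9748, (K−S)⁺=0.0000, hold=4.0627 ⇒ V=4.0627 continue  boundary S*=-
step 2: (k=2,j=0): S=81.5600, (K−S)⁺=38.7500, hold=42.0970 ⇒ V=42.0970 continue | (k=2,j=1): S=113.1700, (K−S)⁺=7.1400, hold=23.2170 ⇒ V=23.2170 continue | (k=2,j=2): S=157.0310, (K−S)⁺=0.0000, hold=9.3928 ⇒ V=9.3928 continue  boundary S*=-
step 1: (k=1,j=0): S=96.0736, (K−S)⁺=24.2364, hold=33.2091 ⇒ V=33.2091 continue | (k=1,j=1): S=133.3087, (K−S)⁺=0.0000, hold=16.7275 ⇒ V=16.7275 continue  boundary S*=-
step 0: (k=0,j=0): S=113.1700, (K−S)⁺=7.1400, hold=25.4589 ⇒ V=25.4589 continue  boundary S*=-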